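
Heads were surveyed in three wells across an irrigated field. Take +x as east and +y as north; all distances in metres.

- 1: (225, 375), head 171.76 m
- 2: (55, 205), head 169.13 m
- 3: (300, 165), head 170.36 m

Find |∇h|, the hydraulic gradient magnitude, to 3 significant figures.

With h = a·x + b·y + c and 1 as origin, the differences give:
  (-170)·a + (-170)·b = -2.63
  75·a + (-210)·b = -1.40
Eliminate b (×(-210) and ×(-170), subtract): 48450·a = 314.300 → a = ∂h/∂x = +0.006487
Back-substitute: b = ∂h/∂y = +0.008983.
|∇h| = √(0.006487² + 0.008983²) = 0.01108

0.0111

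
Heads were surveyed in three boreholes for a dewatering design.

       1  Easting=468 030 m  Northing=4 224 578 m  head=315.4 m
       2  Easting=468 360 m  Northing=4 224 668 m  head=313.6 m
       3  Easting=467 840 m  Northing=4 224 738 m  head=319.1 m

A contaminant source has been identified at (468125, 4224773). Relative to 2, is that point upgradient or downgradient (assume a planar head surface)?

upgradient

With h = a·x + b·y + c and 1 as origin, the differences give:
  330·a + 90·b = -1.8
  (-190)·a + 160·b = +3.7
Eliminate b (×160 and ×90, subtract): 69900·a = -621.00 → a = ∂h/∂x = -0.008884
Back-substitute: b = ∂h/∂y = +0.01258.
Head at (468125, 4224773) = 315.4 + (-0.008884)·(95) + (+0.01258)·(195) = 317.01 m.
That is higher than the 313.6 m at 2, so the point is upgradient.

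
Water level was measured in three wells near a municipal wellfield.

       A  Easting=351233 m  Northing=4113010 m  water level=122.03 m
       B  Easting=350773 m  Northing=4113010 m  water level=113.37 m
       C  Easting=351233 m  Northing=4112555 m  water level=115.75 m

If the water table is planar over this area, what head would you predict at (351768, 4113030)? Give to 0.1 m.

132.4 m

∂h/∂x = (113.37 − 122.03) / (350773 − 351233) = +0.01883
∂h/∂y = (115.75 − 122.03) / (4112555 − 4113010) = +0.01380
h(351768, 4113030) = 122.03 + (+0.01883)·(535) + (+0.01380)·(20) = 122.03 +10.072 +0.276 = 132.378 m.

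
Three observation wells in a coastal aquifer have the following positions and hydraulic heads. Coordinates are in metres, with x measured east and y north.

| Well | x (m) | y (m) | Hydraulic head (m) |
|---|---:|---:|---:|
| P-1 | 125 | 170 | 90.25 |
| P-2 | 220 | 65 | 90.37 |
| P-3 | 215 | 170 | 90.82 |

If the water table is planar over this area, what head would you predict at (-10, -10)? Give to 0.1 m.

Three-point gradient (reference P-1): Δ to P-2 = (95, -105, +0.12), Δ to P-3 = (90, 0, +0.57).
∂h/∂x = +0.006333, ∂h/∂y = +0.004587 (det = 9450).
h(-10, -10) = 90.25 + (+0.006333)·(-135) + (+0.004587)·(-180) = 90.25 -0.855 -0.826 = 88.569 m.

88.6 m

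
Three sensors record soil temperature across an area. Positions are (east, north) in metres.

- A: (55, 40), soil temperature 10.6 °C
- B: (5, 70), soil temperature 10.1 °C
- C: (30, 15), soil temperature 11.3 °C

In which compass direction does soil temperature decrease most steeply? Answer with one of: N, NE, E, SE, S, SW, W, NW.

Taking A as reference: B−A = (-50, 30, -0.5); C−A = (-25, -25, +0.7).
Determinant of the coordinate differences = (-50)·(-25) − (-25)·30 = 2000.
∂T/∂x = [(-0.5)·(-25) − (+0.7)·30] / 2000 = -0.004250
∂T/∂y = [(-50)·(+0.7) − (-25)·(-0.5)] / 2000 = -0.02375
Steepest decrease is along −∇f = (+0.004250 E, +0.02375 N) → north.

N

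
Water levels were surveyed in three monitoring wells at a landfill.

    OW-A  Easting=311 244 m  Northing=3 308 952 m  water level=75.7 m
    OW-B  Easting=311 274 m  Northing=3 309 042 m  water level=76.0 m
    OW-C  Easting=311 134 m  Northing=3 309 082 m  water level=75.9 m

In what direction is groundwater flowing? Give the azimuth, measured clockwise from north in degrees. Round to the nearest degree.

208°

Differences from OW-A: to OW-B (Δx, Δy, Δh) = (30, 90, +0.3); to OW-C = (-110, 130, +0.2).
Determinant of the coordinate differences = 30·130 − (-110)·90 = 13800.
∂h/∂x = [(+0.3)·130 − (+0.2)·90] / 13800 = +0.001522
∂h/∂y = [30·(+0.2) − (-110)·(+0.3)] / 13800 = +0.002826
Flow direction (−∇h) has components (-0.001522 E, -0.002826 N).
Azimuth = atan2(E, N) = atan2(-0.001522, -0.002826) = 208.3° ≈ 208°.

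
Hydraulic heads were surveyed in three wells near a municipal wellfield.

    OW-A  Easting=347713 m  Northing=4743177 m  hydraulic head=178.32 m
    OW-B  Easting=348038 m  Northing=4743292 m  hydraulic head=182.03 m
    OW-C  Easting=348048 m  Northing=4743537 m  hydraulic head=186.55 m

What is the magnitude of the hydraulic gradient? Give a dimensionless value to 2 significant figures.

0.019

Differences from OW-A: to OW-B (Δx, Δy, Δh) = (325, 115, +3.71); to OW-C = (335, 360, +8.23).
Solve a·Δx + b·Δy = Δh: det = 325·360 − 335·115 = 78475.
∂h/∂x = [(+3.71)·360 − (+8.23)·115] / 78475 = +0.004959
∂h/∂y = [325·(+8.23) − 335·(+3.71)] / 78475 = +0.01825
|∇h| = √(0.004959² + 0.01825²) = 0.01891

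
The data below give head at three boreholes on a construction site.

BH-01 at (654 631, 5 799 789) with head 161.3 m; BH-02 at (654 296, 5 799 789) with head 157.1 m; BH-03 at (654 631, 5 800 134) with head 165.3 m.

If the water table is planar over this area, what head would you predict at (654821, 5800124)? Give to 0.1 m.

167.6 m

∂h/∂x = (157.1 − 161.3) / (654296 − 654631) = +0.01254
∂h/∂y = (165.3 − 161.3) / (5800134 − 5799789) = +0.01159
h(654821, 5800124) = 161.3 + (+0.01254)·(190) + (+0.01159)·(335) = 161.3 +2.382 +3.884 = 167.566 m.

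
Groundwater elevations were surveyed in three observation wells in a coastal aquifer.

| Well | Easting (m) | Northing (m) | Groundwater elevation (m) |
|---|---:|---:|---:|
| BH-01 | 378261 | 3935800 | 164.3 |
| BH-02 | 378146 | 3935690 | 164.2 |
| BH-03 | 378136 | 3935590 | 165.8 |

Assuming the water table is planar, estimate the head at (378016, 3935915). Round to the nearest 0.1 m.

Taking BH-01 as reference: BH-02−BH-01 = (-115, -110, -0.1); BH-03−BH-01 = (-125, -210, +1.5).
Solve a·Δx + b·Δy = Δh: det = (-115)·(-210) − (-125)·(-110) = 10400.
∂h/∂x = [(-0.1)·(-210) − (+1.5)·(-110)] / 10400 = +0.01788
∂h/∂y = [(-115)·(+1.5) − (-125)·(-0.1)] / 10400 = -0.01779
h(378016, 3935915) = 164.3 + (+0.01788)·(-245) + (-0.01779)·(115) = 164.3 -4.382 -2.046 = 157.873 m.

157.9 m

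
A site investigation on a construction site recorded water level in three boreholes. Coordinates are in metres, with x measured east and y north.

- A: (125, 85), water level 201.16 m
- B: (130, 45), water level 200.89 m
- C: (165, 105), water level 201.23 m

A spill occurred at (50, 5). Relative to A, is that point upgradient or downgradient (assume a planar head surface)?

Taking A as reference: B−A = (5, -40, -0.27); C−A = (40, 20, +0.07).
Solve a·Δx + b·Δy = Δh: det = 5·20 − 40·(-40) = 1700.
∂h/∂x = [(-0.27)·20 − (+0.07)·(-40)] / 1700 = -0.001529
∂h/∂y = [5·(+0.07) − 40·(-0.27)] / 1700 = +0.006559
Head at (50, 5) = 201.16 + (-0.001529)·(-75) + (+0.006559)·(-80) = 200.75 m.
That is lower than the 201.16 m at A, so the point is downgradient.

downgradient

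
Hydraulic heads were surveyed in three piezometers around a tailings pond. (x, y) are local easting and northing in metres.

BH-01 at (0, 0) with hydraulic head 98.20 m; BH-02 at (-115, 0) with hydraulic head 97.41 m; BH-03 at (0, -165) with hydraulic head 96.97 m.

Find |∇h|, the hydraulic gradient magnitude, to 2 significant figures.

∂h/∂x = (97.41 − 98.20) / (-115 − 0) = +0.006870
∂h/∂y = (96.97 − 98.20) / (-165 − 0) = +0.007455
|∇h| = √(0.006870² + 0.007455²) = 0.01014

0.010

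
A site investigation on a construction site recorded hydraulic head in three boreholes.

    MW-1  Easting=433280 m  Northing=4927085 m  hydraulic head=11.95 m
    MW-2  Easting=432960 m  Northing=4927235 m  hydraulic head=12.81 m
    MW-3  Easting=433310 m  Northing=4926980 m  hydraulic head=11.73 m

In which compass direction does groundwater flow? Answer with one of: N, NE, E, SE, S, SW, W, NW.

SE

Taking MW-1 as reference: MW-2−MW-1 = (-320, 150, +0.86); MW-3−MW-1 = (30, -105, -0.22).
Solve a·Δx + b·Δy = Δh: det = (-320)·(-105) − 30·150 = 29100.
∂h/∂x = [(+0.86)·(-105) − (-0.22)·150] / 29100 = -0.001969
∂h/∂y = [(-320)·(-0.22) − 30·(+0.86)] / 29100 = +0.001533
Flow = −∇h = (+0.001969 east, -0.001533 north), which points southeast.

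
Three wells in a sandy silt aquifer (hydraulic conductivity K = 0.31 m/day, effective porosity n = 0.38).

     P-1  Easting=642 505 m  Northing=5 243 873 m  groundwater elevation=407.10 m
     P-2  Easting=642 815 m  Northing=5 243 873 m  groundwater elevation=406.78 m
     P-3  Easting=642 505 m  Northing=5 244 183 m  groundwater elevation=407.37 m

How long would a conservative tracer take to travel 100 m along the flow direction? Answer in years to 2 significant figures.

250 years

∂h/∂x = (406.78 − 407.10) / (642815 − 642505) = -0.001032
∂h/∂y = (407.37 − 407.10) / (5244183 − 5243873) = +0.0008710
|∇h| = √(-0.001032² + 0.0008710²) = 0.00135
Seepage velocity v = K·i/n = 0.31 × 0.00135 / 0.38 = 0.001101 m/day.
t = 100 / 0.001101 = 9.083e+04 days = 249 years.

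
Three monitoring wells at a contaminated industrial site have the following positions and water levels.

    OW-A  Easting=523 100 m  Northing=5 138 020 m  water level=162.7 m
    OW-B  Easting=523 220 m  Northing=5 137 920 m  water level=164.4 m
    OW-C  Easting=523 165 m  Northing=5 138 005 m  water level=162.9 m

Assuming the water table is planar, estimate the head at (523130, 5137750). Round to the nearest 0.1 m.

167.6 m

Differences from OW-A: to OW-B (Δx, Δy, Δh) = (120, -100, +1.7); to OW-C = (65, -15, +0.2).
Determinant of the coordinate differences = 120·(-15) − 65·(-100) = 4700.
∂h/∂x = [(+1.7)·(-15) − (+0.2)·(-100)] / 4700 = -0.001170
∂h/∂y = [120·(+0.2) − 65·(+1.7)] / 4700 = -0.01840
h(523130, 5137750) = 162.7 + (-0.001170)·(30) + (-0.01840)·(-270) = 162.7 -0.035 +4.969 = 167.634 m.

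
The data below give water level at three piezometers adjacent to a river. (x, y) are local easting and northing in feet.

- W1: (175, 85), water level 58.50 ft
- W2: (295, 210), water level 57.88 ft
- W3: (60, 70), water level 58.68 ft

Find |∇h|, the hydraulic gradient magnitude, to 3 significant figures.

Differences from W1: to W2 (Δx, Δy, Δh) = (120, 125, -0.62); to W3 = (-115, -15, +0.18).
Determinant of the coordinate differences = 120·(-15) − (-115)·125 = 12575.
∂h/∂x = [(-0.62)·(-15) − (+0.18)·125] / 12575 = -0.001050
∂h/∂y = [120·(+0.18) − (-115)·(-0.62)] / 12575 = -0.003952
|∇h| = √(-0.001050² + -0.003952²) = 0.004089

0.00409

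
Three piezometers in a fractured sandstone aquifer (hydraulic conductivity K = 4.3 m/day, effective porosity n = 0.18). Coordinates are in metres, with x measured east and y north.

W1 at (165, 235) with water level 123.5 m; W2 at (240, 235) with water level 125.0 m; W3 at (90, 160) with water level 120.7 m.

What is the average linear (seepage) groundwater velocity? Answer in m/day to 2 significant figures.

With h = a·x + b·y + c and W1 as origin, the differences give:
  75·a + 0·b = +1.5
  (-75)·a + (-75)·b = -2.8
Eliminate b (×(-75) and ×0, subtract): -5625·a = -112.50 → a = ∂h/∂x = +0.02000
Back-substitute: b = ∂h/∂y = +0.01733.
|∇h| = √(0.02000² + 0.01733²) = 0.02646
Seepage velocity v = K·i/n = 4.3 × 0.02646 / 0.18 = 0.6321 m/day.

0.63 m/day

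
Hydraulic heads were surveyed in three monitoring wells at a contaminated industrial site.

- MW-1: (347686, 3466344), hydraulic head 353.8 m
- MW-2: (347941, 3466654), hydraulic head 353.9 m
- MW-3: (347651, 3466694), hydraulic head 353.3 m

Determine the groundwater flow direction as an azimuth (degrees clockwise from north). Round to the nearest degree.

Taking MW-1 as reference: MW-2−MW-1 = (255, 310, +0.1); MW-3−MW-1 = (-35, 350, -0.5).
Determinant of the coordinate differences = 255·350 − (-35)·310 = 100100.
∂h/∂x = [(+0.1)·350 − (-0.5)·310] / 100100 = +0.001898
∂h/∂y = [255·(-0.5) − (-35)·(+0.1)] / 100100 = -0.001239
Flow direction (−∇h) has components (-0.001898 E, +0.001239 N).
Azimuth = atan2(E, N) = atan2(-0.001898, +0.001239) = 303.1° ≈ 303°.

303°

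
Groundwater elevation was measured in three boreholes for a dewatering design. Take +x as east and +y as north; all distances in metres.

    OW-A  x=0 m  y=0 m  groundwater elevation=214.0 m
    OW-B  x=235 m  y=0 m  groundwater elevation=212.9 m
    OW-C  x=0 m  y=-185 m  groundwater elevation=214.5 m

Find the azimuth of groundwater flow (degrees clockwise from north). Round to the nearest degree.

060°

∂h/∂x = (212.9 − 214.0) / (235 − 0) = -0.004681
∂h/∂y = (214.5 − 214.0) / (-185 − 0) = -0.002703
Flow direction (−∇h) has components (+0.004681 E, +0.002703 N).
Azimuth = atan2(E, N) = atan2(+0.004681, +0.002703) = 60.0° ≈ 060°.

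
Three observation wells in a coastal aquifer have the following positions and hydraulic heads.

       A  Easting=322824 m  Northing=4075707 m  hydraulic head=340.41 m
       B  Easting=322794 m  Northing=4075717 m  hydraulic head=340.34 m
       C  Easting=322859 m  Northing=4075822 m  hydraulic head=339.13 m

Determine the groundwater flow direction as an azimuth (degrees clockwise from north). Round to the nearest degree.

Differences from A: to B (Δx, Δy, Δh) = (-30, 10, -0.07); to C = (35, 115, -1.28).
Solve a·Δx + b·Δy = Δh: det = (-30)·115 − 35·10 = -3800.
∂h/∂x = [(-0.07)·115 − (-1.28)·10] / -3800 = -0.001250
∂h/∂y = [(-30)·(-1.28) − 35·(-0.07)] / -3800 = -0.01075
Flow direction (−∇h) has components (+0.001250 E, +0.01075 N).
Azimuth = atan2(E, N) = atan2(+0.001250, +0.01075) = 6.6° ≈ 007°.

007°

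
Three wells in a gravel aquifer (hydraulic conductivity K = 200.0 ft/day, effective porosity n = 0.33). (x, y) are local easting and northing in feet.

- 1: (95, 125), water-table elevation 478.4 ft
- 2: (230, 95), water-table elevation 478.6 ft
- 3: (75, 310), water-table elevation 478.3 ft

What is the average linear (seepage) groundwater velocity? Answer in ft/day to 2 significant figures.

0.88 ft/day

Differences from 1: to 2 (Δx, Δy, Δh) = (135, -30, +0.2); to 3 = (-20, 185, -0.1).
Determinant of the coordinate differences = 135·185 − (-20)·(-30) = 24375.
∂h/∂x = [(+0.2)·185 − (-0.1)·(-30)] / 24375 = +0.001395
∂h/∂y = [135·(-0.1) − (-20)·(+0.2)] / 24375 = -0.0003897
|∇h| = √(0.001395² + -0.0003897²) = 0.001448
Seepage velocity v = K·i/n = 200.0 × 0.001448 / 0.33 = 0.8776 ft/day.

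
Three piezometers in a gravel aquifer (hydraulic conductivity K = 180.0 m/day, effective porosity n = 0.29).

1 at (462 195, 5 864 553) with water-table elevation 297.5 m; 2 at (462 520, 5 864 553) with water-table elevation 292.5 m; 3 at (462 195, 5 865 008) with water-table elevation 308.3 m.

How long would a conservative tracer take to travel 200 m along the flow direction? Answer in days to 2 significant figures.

∂h/∂x = (292.5 − 297.5) / (462520 − 462195) = -0.01538
∂h/∂y = (308.3 − 297.5) / (5865008 − 5864553) = +0.02374
|∇h| = √(-0.01538² + 0.02374²) = 0.02829
Seepage velocity v = K·i/n = 180.0 × 0.02829 / 0.29 = 17.56 m/day.
t = 200 / 17.56 = 11.39 days.

11 days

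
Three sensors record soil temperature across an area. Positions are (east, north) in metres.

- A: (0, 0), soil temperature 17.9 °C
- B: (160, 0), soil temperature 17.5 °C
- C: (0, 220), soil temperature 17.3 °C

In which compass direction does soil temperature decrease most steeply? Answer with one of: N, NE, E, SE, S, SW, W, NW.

NE

∂T/∂x = (17.5 − 17.9) / (160 − 0) = -0.002500
∂T/∂y = (17.3 − 17.9) / (220 − 0) = -0.002727
Steepest decrease is along −∇f = (+0.002500 E, +0.002727 N) → northeast.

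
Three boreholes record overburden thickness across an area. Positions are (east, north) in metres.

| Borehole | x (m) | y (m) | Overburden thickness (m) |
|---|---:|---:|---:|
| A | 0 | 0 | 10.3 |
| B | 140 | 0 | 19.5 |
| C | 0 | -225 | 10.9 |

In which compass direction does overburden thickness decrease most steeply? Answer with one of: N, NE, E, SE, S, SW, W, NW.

∂d/∂x = (19.5 − 10.3) / (140 − 0) = +0.06571
∂d/∂y = (10.9 − 10.3) / (-225 − 0) = -0.002667
Steepest decrease is along −∇f = (-0.06571 E, +0.002667 N) → west.

W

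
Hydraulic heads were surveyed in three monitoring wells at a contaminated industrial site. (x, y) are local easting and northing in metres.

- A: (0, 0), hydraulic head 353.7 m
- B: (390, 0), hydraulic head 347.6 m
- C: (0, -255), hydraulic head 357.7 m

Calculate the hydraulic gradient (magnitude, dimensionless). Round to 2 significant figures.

∂h/∂x = (347.6 − 353.7) / (390 − 0) = -0.01564
∂h/∂y = (357.7 − 353.7) / (-255 − 0) = -0.01569
|∇h| = √(-0.01564² + -0.01569²) = 0.02215

0.022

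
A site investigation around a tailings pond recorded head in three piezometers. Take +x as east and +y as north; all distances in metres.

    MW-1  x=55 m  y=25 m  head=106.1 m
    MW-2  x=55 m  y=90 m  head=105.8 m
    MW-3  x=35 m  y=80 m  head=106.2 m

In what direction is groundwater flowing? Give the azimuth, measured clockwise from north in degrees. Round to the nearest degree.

Taking MW-1 as reference: MW-2−MW-1 = (0, 65, -0.3); MW-3−MW-1 = (-20, 55, +0.1).
Determinant of the coordinate differences = 0·55 − (-20)·65 = 1300.
∂h/∂x = [(-0.3)·55 − (+0.1)·65] / 1300 = -0.01769
∂h/∂y = [0·(+0.1) − (-20)·(-0.3)] / 1300 = -0.004615
Flow direction (−∇h) has components (+0.01769 E, +0.004615 N).
Azimuth = atan2(E, N) = atan2(+0.01769, +0.004615) = 75.4° ≈ 075°.

075°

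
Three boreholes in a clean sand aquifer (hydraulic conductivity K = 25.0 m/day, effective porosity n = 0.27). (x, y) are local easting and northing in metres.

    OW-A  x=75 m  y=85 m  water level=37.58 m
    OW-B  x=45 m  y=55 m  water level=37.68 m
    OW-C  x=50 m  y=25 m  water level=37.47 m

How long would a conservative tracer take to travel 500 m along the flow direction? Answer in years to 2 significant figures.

Differences from OW-A: to OW-B (Δx, Δy, Δh) = (-30, -30, +0.10); to OW-C = (-25, -60, -0.11).
Solve a·Δx + b·Δy = Δh: det = (-30)·(-60) − (-25)·(-30) = 1050.
∂h/∂x = [(+0.10)·(-60) − (-0.11)·(-30)] / 1050 = -0.008857
∂h/∂y = [(-30)·(-0.11) − (-25)·(+0.10)] / 1050 = +0.005524
|∇h| = √(-0.008857² + 0.005524²) = 0.01044
Seepage velocity v = K·i/n = 25.0 × 0.01044 / 0.27 = 0.9667 m/day.
t = 500 / 0.9667 = 517.2 days = 1.42 years.

1.4 years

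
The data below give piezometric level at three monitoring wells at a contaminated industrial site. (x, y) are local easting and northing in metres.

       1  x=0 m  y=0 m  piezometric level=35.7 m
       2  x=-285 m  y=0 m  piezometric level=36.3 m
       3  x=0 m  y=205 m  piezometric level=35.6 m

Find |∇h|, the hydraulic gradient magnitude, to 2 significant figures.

0.0022

∂h/∂x = (36.3 − 35.7) / (-285 − 0) = -0.002105
∂h/∂y = (35.6 − 35.7) / (205 − 0) = -0.0004878
|∇h| = √(-0.002105² + -0.0004878²) = 0.002161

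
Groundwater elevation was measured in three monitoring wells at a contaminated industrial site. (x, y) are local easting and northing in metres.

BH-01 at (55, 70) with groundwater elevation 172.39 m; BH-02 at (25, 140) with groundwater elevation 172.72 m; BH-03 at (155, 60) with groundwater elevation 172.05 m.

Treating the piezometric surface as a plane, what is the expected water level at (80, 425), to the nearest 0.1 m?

173.5 m

Taking BH-01 as reference: BH-02−BH-01 = (-30, 70, +0.33); BH-03−BH-01 = (100, -10, -0.34).
Solve a·Δx + b·Δy = Δh: det = (-30)·(-10) − 100·70 = -6700.
∂h/∂x = [(+0.33)·(-10) − (-0.34)·70] / -6700 = -0.003060
∂h/∂y = [(-30)·(-0.34) − 100·(+0.33)] / -6700 = +0.003403
h(80, 425) = 172.39 + (-0.003060)·(25) + (+0.003403)·(355) = 172.39 -0.076 +1.208 = 173.522 m.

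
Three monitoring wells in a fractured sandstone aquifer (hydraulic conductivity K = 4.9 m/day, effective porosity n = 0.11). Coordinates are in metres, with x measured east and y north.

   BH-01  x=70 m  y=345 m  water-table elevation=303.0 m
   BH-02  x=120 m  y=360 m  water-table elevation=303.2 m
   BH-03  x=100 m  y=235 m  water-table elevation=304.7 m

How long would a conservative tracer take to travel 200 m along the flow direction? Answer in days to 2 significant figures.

290 days

With h = a·x + b·y + c and BH-01 as origin, the differences give:
  50·a + 15·b = +0.2
  30·a + (-110)·b = +1.7
Eliminate b (×(-110) and ×15, subtract): -5950·a = -47.50 → a = ∂h/∂x = +0.007983
Back-substitute: b = ∂h/∂y = -0.01328.
|∇h| = √(0.007983² + -0.01328²) = 0.01549
Seepage velocity v = K·i/n = 4.9 × 0.01549 / 0.11 = 0.69 m/day.
t = 200 / 0.69 = 289.9 days.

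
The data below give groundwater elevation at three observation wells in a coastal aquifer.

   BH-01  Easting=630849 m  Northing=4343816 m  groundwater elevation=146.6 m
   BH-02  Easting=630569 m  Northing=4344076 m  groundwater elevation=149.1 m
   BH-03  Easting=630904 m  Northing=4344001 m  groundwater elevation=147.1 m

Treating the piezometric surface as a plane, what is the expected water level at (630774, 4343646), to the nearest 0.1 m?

146.3 m

With h = a·x + b·y + c and BH-01 as origin, the differences give:
  (-280)·a + 260·b = +2.5
  55·a + 185·b = +0.5
Eliminate b (×185 and ×260, subtract): -66100·a = 332.50 → a = ∂h/∂x = -0.005030
Back-substitute: b = ∂h/∂y = +0.004198.
h(630774, 4343646) = 146.6 + (-0.005030)·(-75) + (+0.004198)·(-170) = 146.6 +0.377 -0.714 = 146.264 m.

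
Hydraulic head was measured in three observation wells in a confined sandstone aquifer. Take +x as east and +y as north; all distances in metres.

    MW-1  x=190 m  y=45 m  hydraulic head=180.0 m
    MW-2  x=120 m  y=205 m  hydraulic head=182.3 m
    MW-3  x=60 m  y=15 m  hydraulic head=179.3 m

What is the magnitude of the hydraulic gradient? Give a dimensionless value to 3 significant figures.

0.0153

Differences from MW-1: to MW-2 (Δx, Δy, Δh) = (-70, 160, +2.3); to MW-3 = (-130, -30, -0.7).
Solve a·Δx + b·Δy = Δh: det = (-70)·(-30) − (-130)·160 = 22900.
∂h/∂x = [(+2.3)·(-30) − (-0.7)·160] / 22900 = +0.001878
∂h/∂y = [(-70)·(-0.7) − (-130)·(+2.3)] / 22900 = +0.01520
|∇h| = √(0.001878² + 0.01520²) = 0.01532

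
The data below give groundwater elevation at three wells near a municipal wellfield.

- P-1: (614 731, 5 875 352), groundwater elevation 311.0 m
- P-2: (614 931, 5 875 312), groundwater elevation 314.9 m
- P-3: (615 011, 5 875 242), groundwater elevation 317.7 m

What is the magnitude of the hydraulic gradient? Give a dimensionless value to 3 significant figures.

0.0274

Three-point gradient (reference P-1): Δ to P-2 = (200, -40, +3.9), Δ to P-3 = (280, -110, +6.7).
∂h/∂x = +0.01491, ∂h/∂y = -0.02296 (det = -10800).
|∇h| = √(0.01491² + -0.02296²) = 0.02738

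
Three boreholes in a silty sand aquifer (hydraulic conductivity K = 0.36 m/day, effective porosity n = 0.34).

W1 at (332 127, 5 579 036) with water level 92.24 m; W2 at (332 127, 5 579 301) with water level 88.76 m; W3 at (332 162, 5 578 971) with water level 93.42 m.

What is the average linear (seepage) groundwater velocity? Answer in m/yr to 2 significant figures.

Differences from W1: to W2 (Δx, Δy, Δh) = (0, 265, -3.48); to W3 = (35, -65, +1.18).
Solve a·Δx + b·Δy = Δh: det = 0·(-65) − 35·265 = -9275.
∂h/∂x = [(-3.48)·(-65) − (+1.18)·265] / -9275 = +0.009326
∂h/∂y = [0·(+1.18) − 35·(-3.48)] / -9275 = -0.01313
|∇h| = √(0.009326² + -0.01313²) = 0.01611
Seepage velocity v = K·i/n = 0.36 × 0.01611 / 0.34 = 0.01706 m/day = 6.231 m/yr.

6.2 m/yr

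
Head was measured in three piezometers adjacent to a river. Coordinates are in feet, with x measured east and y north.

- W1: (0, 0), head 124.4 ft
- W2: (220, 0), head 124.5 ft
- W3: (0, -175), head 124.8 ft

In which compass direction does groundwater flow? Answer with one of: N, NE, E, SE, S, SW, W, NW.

∂h/∂x = (124.5 − 124.4) / (220 − 0) = +0.0004545
∂h/∂y = (124.8 − 124.4) / (-175 − 0) = -0.002286
Flow = −∇h = (-0.0004545 east, +0.002286 north), which points north.

N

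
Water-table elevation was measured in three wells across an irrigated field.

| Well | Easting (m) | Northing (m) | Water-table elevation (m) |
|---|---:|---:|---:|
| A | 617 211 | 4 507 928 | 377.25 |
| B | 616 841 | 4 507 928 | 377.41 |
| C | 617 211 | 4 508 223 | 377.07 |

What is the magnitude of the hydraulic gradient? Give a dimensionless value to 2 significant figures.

0.00075

∂h/∂x = (377.41 − 377.25) / (616841 − 617211) = -0.0004324
∂h/∂y = (377.07 − 377.25) / (4508223 − 4507928) = -0.0006102
|∇h| = √(-0.0004324² + -0.0006102²) = 0.0007479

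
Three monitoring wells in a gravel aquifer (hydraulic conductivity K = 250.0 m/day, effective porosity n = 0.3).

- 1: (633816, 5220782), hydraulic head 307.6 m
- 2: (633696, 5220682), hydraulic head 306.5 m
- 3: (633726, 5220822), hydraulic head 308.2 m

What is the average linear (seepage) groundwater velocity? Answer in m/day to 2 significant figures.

10 m/day

Taking 1 as reference: 2−1 = (-120, -100, -1.1); 3−1 = (-90, 40, +0.6).
Determinant of the coordinate differences = (-120)·40 − (-90)·(-100) = -13800.
∂h/∂x = [(-1.1)·40 − (+0.6)·(-100)] / -13800 = -0.001159
∂h/∂y = [(-120)·(+0.6) − (-90)·(-1.1)] / -13800 = +0.01239
|∇h| = √(-0.001159² + 0.01239²) = 0.01244
Seepage velocity v = K·i/n = 250.0 × 0.01244 / 0.3 = 10.37 m/day.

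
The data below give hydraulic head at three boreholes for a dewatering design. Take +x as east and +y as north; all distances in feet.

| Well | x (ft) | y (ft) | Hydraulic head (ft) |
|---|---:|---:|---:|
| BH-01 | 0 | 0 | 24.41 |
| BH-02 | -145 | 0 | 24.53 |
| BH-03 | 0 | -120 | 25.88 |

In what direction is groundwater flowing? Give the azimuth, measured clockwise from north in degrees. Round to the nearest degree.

∂h/∂x = (24.53 − 24.41) / (-145 − 0) = -0.0008276
∂h/∂y = (25.88 − 24.41) / (-120 − 0) = -0.01225
Flow direction (−∇h) has components (+0.0008276 E, +0.01225 N).
Azimuth = atan2(E, N) = atan2(+0.0008276, +0.01225) = 3.9° ≈ 004°.

004°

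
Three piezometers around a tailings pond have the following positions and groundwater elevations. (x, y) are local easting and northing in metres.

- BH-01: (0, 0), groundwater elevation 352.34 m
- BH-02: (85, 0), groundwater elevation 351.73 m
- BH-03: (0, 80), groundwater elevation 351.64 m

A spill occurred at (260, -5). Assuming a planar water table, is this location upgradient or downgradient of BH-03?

∂h/∂x = (351.73 − 352.34) / (85 − 0) = -0.007176
∂h/∂y = (351.64 − 352.34) / (80 − 0) = -0.008750
Head at (260, -5) = 352.34 + (-0.007176)·(260) + (-0.008750)·(-5) = 350.52 m.
That is lower than the 351.64 m at BH-03, so the point is downgradient.

downgradient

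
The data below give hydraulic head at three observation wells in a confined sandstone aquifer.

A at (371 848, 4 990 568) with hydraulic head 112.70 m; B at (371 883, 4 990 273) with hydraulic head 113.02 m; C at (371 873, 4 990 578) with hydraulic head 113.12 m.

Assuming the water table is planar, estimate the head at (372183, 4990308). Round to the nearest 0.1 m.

Differences from A: to B (Δx, Δy, Δh) = (35, -295, +0.32); to C = (25, 10, +0.42).
Determinant of the coordinate differences = 35·10 − 25·(-295) = 7725.
∂h/∂x = [(+0.32)·10 − (+0.42)·(-295)] / 7725 = +0.01645
∂h/∂y = [35·(+0.42) − 25·(+0.32)] / 7725 = +0.0008673
h(372183, 4990308) = 112.70 + (+0.01645)·(335) + (+0.0008673)·(-260) = 112.70 +5.512 -0.226 = 117.986 m.

118.0 m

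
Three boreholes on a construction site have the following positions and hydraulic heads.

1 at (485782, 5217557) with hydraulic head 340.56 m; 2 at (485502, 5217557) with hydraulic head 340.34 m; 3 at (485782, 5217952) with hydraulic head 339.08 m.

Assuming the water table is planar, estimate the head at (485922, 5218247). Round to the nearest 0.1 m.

∂h/∂x = (340.34 − 340.56) / (485502 − 485782) = +0.0007857
∂h/∂y = (339.08 − 340.56) / (5217952 − 5217557) = -0.003747
h(485922, 5218247) = 340.56 + (+0.0007857)·(140) + (-0.003747)·(690) = 340.56 +0.110 -2.585 = 338.085 m.

338.1 m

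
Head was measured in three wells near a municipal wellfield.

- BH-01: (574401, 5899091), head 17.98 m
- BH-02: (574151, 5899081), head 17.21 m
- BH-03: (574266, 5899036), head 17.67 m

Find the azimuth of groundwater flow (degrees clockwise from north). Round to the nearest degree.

304°

Differences from BH-01: to BH-02 (Δx, Δy, Δh) = (-250, -10, -0.77); to BH-03 = (-135, -55, -0.31).
Determinant of the coordinate differences = (-250)·(-55) − (-135)·(-10) = 12400.
∂h/∂x = [(-0.77)·(-55) − (-0.31)·(-10)] / 12400 = +0.003165
∂h/∂y = [(-250)·(-0.31) − (-135)·(-0.77)] / 12400 = -0.002133
Flow direction (−∇h) has components (-0.003165 E, +0.002133 N).
Azimuth = atan2(E, N) = atan2(-0.003165, +0.002133) = 304.0° ≈ 304°.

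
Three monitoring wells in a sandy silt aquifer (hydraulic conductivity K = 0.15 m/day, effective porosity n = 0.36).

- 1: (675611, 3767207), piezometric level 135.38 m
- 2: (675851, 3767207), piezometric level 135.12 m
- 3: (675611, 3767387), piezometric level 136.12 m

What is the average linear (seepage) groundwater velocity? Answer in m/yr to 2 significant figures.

0.65 m/yr

∂h/∂x = (135.12 − 135.38) / (675851 − 675611) = -0.001083
∂h/∂y = (136.12 − 135.38) / (3767387 − 3767207) = +0.004111
|∇h| = √(-0.001083² + 0.004111²) = 0.004251
Seepage velocity v = K·i/n = 0.15 × 0.004251 / 0.36 = 0.001771 m/day = 0.6469 m/yr.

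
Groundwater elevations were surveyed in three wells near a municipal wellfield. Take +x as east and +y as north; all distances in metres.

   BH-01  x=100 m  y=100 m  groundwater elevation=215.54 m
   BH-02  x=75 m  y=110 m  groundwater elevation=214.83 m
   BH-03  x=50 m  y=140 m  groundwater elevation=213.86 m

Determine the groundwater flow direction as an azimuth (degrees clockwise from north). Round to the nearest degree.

With h = a·x + b·y + c and BH-01 as origin, the differences give:
  (-25)·a + 10·b = -0.71
  (-50)·a + 40·b = -1.68
Eliminate b (×40 and ×10, subtract): -500·a = -11.600 → a = ∂h/∂x = +0.02320
Back-substitute: b = ∂h/∂y = -0.01300.
Flow direction (−∇h) has components (-0.02320 E, +0.01300 N).
Azimuth = atan2(E, N) = atan2(-0.02320, +0.01300) = 299.3° ≈ 299°.

299°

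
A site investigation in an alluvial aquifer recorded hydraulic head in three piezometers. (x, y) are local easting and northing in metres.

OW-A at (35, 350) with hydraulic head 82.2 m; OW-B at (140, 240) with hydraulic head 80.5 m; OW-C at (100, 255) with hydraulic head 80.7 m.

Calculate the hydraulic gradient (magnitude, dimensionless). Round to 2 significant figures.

Differences from OW-A: to OW-B (Δx, Δy, Δh) = (105, -110, -1.7); to OW-C = (65, -95, -1.5).
Solve a·Δx + b·Δy = Δh: det = 105·(-95) − 65·(-110) = -2825.
∂h/∂x = [(-1.7)·(-95) − (-1.5)·(-110)] / -2825 = +0.001239
∂h/∂y = [105·(-1.5) − 65·(-1.7)] / -2825 = +0.01664
|∇h| = √(0.001239² + 0.01664²) = 0.01669

0.017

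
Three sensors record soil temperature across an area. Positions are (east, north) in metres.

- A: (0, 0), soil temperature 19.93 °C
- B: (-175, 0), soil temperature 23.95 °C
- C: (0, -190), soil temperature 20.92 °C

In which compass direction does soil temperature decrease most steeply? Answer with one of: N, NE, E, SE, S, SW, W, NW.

∂T/∂x = (23.95 − 19.93) / (-175 − 0) = -0.02297
∂T/∂y = (20.92 − 19.93) / (-190 − 0) = -0.005211
Steepest decrease is along −∇f = (+0.02297 E, +0.005211 N) → east.

E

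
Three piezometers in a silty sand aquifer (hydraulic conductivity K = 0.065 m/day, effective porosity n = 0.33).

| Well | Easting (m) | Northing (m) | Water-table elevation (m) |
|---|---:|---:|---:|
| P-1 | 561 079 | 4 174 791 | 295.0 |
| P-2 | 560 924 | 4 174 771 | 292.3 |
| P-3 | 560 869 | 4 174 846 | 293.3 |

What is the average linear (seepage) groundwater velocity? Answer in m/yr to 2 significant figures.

2.0 m/yr

Three-point gradient (reference P-1): Δ to P-2 = (-155, -20, -2.7), Δ to P-3 = (-210, 55, -1.7).
∂h/∂x = +0.01434, ∂h/∂y = +0.02385 (det = -12725).
|∇h| = √(0.01434² + 0.02385²) = 0.02783
Seepage velocity v = K·i/n = 0.065 × 0.02783 / 0.33 = 0.005482 m/day = 2.002 m/yr.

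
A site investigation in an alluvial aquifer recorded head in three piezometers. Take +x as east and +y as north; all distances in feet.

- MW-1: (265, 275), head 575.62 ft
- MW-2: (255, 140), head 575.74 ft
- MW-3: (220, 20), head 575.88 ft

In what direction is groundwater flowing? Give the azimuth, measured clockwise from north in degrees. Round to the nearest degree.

With h = a·x + b·y + c and MW-1 as origin, the differences give:
  (-10)·a + (-135)·b = +0.12
  (-45)·a + (-255)·b = +0.26
Eliminate b (×(-255) and ×(-135), subtract): -3525·a = 4.500 → a = ∂h/∂x = -0.001277
Back-substitute: b = ∂h/∂y = -0.0007943.
Flow direction (−∇h) has components (+0.001277 E, +0.0007943 N).
Azimuth = atan2(E, N) = atan2(+0.001277, +0.0007943) = 58.1° ≈ 058°.

058°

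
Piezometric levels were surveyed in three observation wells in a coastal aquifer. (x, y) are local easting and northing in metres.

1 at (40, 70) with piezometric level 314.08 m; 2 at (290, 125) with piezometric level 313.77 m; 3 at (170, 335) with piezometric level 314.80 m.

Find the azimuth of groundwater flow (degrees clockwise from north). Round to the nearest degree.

151°

Differences from 1: to 2 (Δx, Δy, Δh) = (250, 55, -0.31); to 3 = (130, 265, +0.72).
Determinant of the coordinate differences = 250·265 − 130·55 = 59100.
∂h/∂x = [(-0.31)·265 − (+0.72)·55] / 59100 = -0.002060
∂h/∂y = [250·(+0.72) − 130·(-0.31)] / 59100 = +0.003728
Flow direction (−∇h) has components (+0.002060 E, -0.003728 N).
Azimuth = atan2(E, N) = atan2(+0.002060, -0.003728) = 151.1° ≈ 151°.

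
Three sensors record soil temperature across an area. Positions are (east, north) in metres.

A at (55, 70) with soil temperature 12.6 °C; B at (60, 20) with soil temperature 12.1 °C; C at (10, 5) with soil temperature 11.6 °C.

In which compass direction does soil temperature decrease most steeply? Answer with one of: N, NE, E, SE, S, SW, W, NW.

SW

Three-point gradient (reference A): Δ to B = (5, -50, -0.5), Δ to C = (-45, -65, -1.0).
∂T/∂x = +0.006796, ∂T/∂y = +0.01068 (det = -2575).
Steepest decrease is along −∇f = (-0.006796 E, -0.01068 N) → southwest.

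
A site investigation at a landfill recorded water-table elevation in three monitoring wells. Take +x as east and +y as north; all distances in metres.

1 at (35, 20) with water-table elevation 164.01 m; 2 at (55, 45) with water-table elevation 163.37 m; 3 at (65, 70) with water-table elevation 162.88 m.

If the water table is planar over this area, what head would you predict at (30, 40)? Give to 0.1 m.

163.8 m

Three-point gradient (reference 1): Δ to 2 = (20, 25, -0.64), Δ to 3 = (30, 50, -1.13).
∂h/∂x = -0.01500, ∂h/∂y = -0.01360 (det = 250).
h(30, 40) = 164.01 + (-0.01500)·(-5) + (-0.01360)·(20) = 164.01 +0.075 -0.272 = 163.813 m.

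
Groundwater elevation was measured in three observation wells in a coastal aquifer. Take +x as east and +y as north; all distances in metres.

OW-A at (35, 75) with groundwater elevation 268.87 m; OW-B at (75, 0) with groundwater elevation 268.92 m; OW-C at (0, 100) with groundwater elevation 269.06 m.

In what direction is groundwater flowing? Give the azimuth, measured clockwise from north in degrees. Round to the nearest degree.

Three-point gradient (reference OW-A): Δ to OW-B = (40, -75, +0.05), Δ to OW-C = (-35, 25, +0.19).
∂h/∂x = -0.009538, ∂h/∂y = -0.005754 (det = -1625).
Flow direction (−∇h) has components (+0.009538 E, +0.005754 N).
Azimuth = atan2(E, N) = atan2(+0.009538, +0.005754) = 58.9° ≈ 059°.

059°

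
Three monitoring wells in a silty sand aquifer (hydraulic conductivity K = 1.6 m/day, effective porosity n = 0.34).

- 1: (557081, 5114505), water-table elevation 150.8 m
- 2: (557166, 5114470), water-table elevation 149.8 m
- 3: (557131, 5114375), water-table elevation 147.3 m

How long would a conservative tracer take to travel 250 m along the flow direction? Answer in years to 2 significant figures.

With h = a·x + b·y + c and 1 as origin, the differences give:
  85·a + (-35)·b = -1.0
  50·a + (-130)·b = -3.5
Eliminate b (×(-130) and ×(-35), subtract): -9300·a = 7.50 → a = ∂h/∂x = -0.0008065
Back-substitute: b = ∂h/∂y = +0.02661.
|∇h| = √(-0.0008065² + 0.02661²) = 0.02662
Seepage velocity v = K·i/n = 1.6 × 0.02662 / 0.34 = 0.1253 m/day.
t = 250 / 0.1253 = 1995 days = 5.46 years.

5.5 years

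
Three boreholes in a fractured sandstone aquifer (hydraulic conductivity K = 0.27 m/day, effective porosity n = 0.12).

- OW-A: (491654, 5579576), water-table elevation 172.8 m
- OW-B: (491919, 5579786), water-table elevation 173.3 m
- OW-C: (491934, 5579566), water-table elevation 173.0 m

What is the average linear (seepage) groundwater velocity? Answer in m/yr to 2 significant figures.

With h = a·x + b·y + c and OW-A as origin, the differences give:
  265·a + 210·b = +0.5
  280·a + (-10)·b = +0.2
Eliminate b (×(-10) and ×210, subtract): -61450·a = -47.00 → a = ∂h/∂x = +0.0007648
Back-substitute: b = ∂h/∂y = +0.001416.
|∇h| = √(0.0007648² + 0.001416²) = 0.001609
Seepage velocity v = K·i/n = 0.27 × 0.001609 / 0.12 = 0.00362 m/day = 1.322 m/yr.

1.3 m/yr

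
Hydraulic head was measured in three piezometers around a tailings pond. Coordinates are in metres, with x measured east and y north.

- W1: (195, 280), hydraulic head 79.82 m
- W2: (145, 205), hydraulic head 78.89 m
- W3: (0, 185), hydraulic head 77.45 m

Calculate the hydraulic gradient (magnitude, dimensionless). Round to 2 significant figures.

0.011

Differences from W1: to W2 (Δx, Δy, Δh) = (-50, -75, -0.93); to W3 = (-195, -95, -2.37).
Determinant of the coordinate differences = (-50)·(-95) − (-195)·(-75) = -9875.
∂h/∂x = [(-0.93)·(-95) − (-2.37)·(-75)] / -9875 = +0.009053
∂h/∂y = [(-50)·(-2.37) − (-195)·(-0.93)] / -9875 = +0.006365
|∇h| = √(0.009053² + 0.006365²) = 0.01107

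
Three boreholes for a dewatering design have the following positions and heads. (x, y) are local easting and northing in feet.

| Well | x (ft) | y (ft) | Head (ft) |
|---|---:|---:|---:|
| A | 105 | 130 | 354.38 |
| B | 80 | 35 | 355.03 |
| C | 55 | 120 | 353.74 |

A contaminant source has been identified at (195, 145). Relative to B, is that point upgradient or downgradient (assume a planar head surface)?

With h = a·x + b·y + c and A as origin, the differences give:
  (-25)·a + (-95)·b = +0.65
  (-50)·a + (-10)·b = -0.64
Eliminate b (×(-10) and ×(-95), subtract): -4500·a = -67.300 → a = ∂h/∂x = +0.01496
Back-substitute: b = ∂h/∂y = -0.01078.
Head at (195, 145) = 354.38 + (+0.01496)·(90) + (-0.01078)·(15) = 355.56 ft.
That is higher than the 355.03 ft at B, so the point is upgradient.

upgradient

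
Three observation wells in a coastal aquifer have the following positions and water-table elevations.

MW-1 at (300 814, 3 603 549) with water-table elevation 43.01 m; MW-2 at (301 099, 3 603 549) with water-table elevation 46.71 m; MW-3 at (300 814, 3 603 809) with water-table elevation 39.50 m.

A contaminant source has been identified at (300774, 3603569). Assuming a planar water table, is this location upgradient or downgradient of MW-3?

∂h/∂x = (46.71 − 43.01) / (301099 − 300814) = +0.01298
∂h/∂y = (39.50 − 43.01) / (3603809 − 3603549) = -0.01350
Head at (300774, 3603569) = 43.01 + (+0.01298)·(-40) + (-0.01350)·(20) = 42.22 m.
That is higher than the 39.50 m at MW-3, so the point is upgradient.

upgradient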